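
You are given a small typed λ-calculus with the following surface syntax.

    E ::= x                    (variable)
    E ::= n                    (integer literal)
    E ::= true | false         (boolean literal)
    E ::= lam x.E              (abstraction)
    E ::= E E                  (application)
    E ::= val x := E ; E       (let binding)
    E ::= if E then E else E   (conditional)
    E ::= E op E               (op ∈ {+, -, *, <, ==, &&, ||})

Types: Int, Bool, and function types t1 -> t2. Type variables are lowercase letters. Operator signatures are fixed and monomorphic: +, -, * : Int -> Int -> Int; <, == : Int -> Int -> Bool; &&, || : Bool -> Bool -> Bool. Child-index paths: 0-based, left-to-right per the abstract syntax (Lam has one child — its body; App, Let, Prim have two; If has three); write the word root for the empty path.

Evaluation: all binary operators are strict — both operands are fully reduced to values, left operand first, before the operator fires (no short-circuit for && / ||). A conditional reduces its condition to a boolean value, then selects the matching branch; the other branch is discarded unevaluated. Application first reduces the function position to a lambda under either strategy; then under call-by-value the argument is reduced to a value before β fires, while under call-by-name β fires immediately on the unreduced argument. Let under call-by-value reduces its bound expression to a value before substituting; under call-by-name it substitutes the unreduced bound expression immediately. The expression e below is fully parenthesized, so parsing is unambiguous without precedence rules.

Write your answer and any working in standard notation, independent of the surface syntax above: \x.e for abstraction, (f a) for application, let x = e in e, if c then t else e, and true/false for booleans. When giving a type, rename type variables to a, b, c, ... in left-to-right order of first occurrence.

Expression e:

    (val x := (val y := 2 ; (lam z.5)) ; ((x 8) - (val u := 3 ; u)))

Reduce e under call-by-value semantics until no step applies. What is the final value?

Derivation:
step 0: (let x = (let y = 2 in (\z.5)) in ((x 8) - (let u = 3 in u)))
step 1: [let@0] (let x = (\z.5) in ((x 8) - (let u = 3 in u)))
step 2: [let@root] (((\z.5) 8) - (let u = 3 in u))
step 3: [beta@0] (5 - (let u = 3 in u))
step 4: [let@1] (5 - 3)
step 5: [delta@root] 2

Answer: 2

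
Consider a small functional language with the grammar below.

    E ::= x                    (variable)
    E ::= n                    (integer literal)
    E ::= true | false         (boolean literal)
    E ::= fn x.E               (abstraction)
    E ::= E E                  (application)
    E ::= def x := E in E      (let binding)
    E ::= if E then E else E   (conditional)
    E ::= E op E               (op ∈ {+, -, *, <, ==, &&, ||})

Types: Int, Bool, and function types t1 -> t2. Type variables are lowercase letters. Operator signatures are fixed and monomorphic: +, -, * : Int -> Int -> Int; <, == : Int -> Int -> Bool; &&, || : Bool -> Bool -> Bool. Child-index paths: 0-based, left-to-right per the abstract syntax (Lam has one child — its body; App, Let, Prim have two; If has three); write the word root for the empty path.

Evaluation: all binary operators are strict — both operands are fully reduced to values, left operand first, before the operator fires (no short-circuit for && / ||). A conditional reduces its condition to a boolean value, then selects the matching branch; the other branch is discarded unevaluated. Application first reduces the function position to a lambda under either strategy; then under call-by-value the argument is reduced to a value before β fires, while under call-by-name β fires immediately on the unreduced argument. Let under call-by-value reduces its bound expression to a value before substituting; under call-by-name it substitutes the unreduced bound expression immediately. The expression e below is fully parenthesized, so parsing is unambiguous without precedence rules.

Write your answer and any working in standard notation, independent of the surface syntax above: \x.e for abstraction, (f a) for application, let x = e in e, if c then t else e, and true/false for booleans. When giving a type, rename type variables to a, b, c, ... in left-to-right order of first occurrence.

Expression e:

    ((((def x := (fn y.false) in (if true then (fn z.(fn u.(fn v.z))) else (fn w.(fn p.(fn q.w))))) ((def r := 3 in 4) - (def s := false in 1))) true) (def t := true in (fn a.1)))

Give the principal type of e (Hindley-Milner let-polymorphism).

Trace:
\y._ : a -> Bool
let x : forall. a -> Bool
  unify Bool ~ Bool
z : b
\v._ : d -> b
\u._ : c -> d -> b
\z._ : b -> c -> d -> b
w : e
\q._ : g -> e
\p._ : f -> g -> e
\w._ : e -> f -> g -> e
  unify b -> c -> d -> b ~ e -> f -> g -> e
  unify b ~ e
  unify c -> d -> e ~ f -> g -> e
  unify c ~ f
  unify d -> e ~ g -> e
  unify d ~ g
  unify e ~ e
let r : Int
  unify Int ~ Int
let s : Bool
  unify Int ~ Int
  unify e -> f -> g -> e ~ Int -> h
  unify e ~ Int
  unify f -> g -> Int ~ h
_ _ : f -> g -> Int
  unify f -> g -> Int ~ Bool -> i
  unify f ~ Bool
  unify g -> Int ~ i
_ _ : g -> Int
let t : Bool
\a._ : j -> Int
  unify g -> Int ~ (j -> Int) -> k
  unify g ~ j -> Int
  unify Int ~ k
_ _ : Int

Answer: Int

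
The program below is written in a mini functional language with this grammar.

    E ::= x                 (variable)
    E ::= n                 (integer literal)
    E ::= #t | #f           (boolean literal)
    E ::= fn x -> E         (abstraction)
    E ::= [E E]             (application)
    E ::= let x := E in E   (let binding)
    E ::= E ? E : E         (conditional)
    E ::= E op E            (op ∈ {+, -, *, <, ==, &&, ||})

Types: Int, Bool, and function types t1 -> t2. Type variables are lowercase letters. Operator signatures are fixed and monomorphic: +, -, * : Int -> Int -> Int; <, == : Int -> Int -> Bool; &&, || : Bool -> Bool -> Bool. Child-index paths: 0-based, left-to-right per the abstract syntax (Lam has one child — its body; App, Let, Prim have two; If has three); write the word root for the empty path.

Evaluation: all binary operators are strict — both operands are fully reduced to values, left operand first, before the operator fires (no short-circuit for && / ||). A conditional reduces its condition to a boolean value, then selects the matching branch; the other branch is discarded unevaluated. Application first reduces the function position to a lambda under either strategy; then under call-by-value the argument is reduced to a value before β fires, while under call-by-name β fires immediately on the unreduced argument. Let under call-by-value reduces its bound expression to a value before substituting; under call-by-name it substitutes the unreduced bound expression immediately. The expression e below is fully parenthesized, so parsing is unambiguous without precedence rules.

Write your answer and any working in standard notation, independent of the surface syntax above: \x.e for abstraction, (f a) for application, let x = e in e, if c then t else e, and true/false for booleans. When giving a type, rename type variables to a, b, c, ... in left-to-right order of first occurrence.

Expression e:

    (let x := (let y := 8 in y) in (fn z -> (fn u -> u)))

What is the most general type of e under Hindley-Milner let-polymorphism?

Working:
let y : Int
y : Int
let x : Int
u : b
\u._ : b -> b
\z._ : a -> b -> b

Answer: a -> b -> b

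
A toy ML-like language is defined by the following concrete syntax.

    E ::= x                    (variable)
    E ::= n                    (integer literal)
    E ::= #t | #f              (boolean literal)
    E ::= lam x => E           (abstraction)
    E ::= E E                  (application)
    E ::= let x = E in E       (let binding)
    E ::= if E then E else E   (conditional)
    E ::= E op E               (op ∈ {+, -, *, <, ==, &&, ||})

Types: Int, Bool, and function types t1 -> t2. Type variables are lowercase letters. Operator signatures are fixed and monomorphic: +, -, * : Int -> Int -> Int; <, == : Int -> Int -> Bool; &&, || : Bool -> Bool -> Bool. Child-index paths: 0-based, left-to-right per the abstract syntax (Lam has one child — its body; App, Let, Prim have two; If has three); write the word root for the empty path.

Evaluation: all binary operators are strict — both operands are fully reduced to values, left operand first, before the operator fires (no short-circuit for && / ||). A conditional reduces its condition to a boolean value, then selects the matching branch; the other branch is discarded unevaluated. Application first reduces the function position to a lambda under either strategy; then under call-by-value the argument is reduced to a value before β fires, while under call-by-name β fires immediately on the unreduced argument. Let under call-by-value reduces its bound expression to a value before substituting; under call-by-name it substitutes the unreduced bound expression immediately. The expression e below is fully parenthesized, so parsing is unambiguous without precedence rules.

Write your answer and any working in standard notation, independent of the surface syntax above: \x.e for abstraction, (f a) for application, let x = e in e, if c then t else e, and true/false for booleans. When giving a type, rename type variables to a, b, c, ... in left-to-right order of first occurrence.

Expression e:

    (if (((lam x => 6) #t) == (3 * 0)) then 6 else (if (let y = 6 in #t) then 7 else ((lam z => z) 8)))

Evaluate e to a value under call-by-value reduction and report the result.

Trace:
step 0: (if (((\x.6) true) == (3 * 0)) then 6 else (if (let y = 6 in true) then 7 else ((\z.z) 8)))
step 1: [beta@0.0] (if (6 == (3 * 0)) then 6 else (if (let y = 6 in true) then 7 else ((\z.z) 8)))
step 2: [delta@0.1] (if (6 == 0) then 6 else (if (let y = 6 in true) then 7 else ((\z.z) 8)))
step 3: [delta@0] (if false then 6 else (if (let y = 6 in true) then 7 else ((\z.z) 8)))
step 4: [if@root] (if (let y = 6 in true) then 7 else ((\z.z) 8))
step 5: [let@0] (if true then 7 else ((\z.z) 8))
step 6: [if@root] 7

Answer: 7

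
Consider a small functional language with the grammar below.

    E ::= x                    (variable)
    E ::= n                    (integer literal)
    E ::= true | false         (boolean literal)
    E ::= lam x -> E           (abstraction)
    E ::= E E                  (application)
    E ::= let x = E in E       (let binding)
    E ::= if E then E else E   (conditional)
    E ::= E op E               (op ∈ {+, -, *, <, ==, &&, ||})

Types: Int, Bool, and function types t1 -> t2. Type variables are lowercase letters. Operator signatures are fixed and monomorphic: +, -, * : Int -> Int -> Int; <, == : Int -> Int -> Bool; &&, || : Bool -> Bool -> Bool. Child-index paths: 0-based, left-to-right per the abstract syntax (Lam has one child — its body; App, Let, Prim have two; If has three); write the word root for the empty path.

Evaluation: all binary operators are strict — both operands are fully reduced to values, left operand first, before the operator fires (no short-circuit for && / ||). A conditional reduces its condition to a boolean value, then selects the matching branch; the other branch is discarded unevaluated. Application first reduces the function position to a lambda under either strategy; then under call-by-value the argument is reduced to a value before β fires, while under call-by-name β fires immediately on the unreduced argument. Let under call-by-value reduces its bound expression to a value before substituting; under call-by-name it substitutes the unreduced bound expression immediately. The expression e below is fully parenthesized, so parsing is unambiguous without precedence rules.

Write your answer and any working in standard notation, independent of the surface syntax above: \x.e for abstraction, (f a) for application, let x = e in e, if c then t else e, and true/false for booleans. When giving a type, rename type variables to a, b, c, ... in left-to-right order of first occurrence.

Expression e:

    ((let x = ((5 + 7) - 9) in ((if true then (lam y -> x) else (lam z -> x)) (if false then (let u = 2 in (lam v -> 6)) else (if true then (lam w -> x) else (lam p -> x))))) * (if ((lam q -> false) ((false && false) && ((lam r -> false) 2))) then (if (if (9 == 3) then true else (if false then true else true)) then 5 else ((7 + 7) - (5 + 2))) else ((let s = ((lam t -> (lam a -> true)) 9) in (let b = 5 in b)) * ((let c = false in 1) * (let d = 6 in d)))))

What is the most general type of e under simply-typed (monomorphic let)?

Derivation:
  unify Int ~ Int
  unify Int ~ Int
  unify Int ~ Int
  unify Int ~ Int
let x : Int
  unify Bool ~ Bool
x : Int
\y._ : a -> Int
x : Int
\z._ : b -> Int
  unify a -> Int ~ b -> Int
  unify a ~ b
  unify Int ~ Int
  unify Bool ~ Bool
let u : Int
\v._ : c -> Int
  unify Bool ~ Bool
x : Int
\w._ : d -> Int
x : Int
\p._ : e -> Int
  unify d -> Int ~ e -> Int
  unify d ~ e
  unify Int ~ Int
  unify c -> Int ~ e -> Int
  unify c ~ e
  unify Int ~ Int
  unify b -> Int ~ (e -> Int) -> f
  unify b ~ e -> Int
  unify Int ~ f
_ _ : Int
  unify Int ~ Int
\q._ : g -> Bool
  unify Bool ~ Bool
  unify Bool ~ Bool
  unify Bool ~ Bool
\r._ : h -> Bool
  unify h -> Bool ~ Int -> i
  unify h ~ Int
  unify Bool ~ i
_ _ : Bool
  unify Bool ~ Bool
  unify g -> Bool ~ Bool -> j
  unify g ~ Bool
  unify Bool ~ j
_ _ : Bool
  unify Bool ~ Bool
  unify Int ~ Int
  unify Int ~ Int
  unify Bool ~ Bool
  unify Bool ~ Bool
  unify Bool ~ Bool
  unify Bool ~ Bool
  unify Bool ~ Bool
  unify Int ~ Int
  unify Int ~ Int
  unify Int ~ Int
  unify Int ~ Int
  unify Int ~ Int
  unify Int ~ Int
  unify Int ~ Int
\a._ : l -> Bool
\t._ : k -> l -> Bool
  unify k -> l -> Bool ~ Int -> m
  unify k ~ Int
  unify l -> Bool ~ m
_ _ : l -> Bool
let s : l -> Bool
let b : Int
b : Int
  unify Int ~ Int
let c : Bool
  unify Int ~ Int
let d : Int
d : Int
  unify Int ~ Int
  unify Int ~ Int
  unify Int ~ Int
  unify Int ~ Int

Answer: Int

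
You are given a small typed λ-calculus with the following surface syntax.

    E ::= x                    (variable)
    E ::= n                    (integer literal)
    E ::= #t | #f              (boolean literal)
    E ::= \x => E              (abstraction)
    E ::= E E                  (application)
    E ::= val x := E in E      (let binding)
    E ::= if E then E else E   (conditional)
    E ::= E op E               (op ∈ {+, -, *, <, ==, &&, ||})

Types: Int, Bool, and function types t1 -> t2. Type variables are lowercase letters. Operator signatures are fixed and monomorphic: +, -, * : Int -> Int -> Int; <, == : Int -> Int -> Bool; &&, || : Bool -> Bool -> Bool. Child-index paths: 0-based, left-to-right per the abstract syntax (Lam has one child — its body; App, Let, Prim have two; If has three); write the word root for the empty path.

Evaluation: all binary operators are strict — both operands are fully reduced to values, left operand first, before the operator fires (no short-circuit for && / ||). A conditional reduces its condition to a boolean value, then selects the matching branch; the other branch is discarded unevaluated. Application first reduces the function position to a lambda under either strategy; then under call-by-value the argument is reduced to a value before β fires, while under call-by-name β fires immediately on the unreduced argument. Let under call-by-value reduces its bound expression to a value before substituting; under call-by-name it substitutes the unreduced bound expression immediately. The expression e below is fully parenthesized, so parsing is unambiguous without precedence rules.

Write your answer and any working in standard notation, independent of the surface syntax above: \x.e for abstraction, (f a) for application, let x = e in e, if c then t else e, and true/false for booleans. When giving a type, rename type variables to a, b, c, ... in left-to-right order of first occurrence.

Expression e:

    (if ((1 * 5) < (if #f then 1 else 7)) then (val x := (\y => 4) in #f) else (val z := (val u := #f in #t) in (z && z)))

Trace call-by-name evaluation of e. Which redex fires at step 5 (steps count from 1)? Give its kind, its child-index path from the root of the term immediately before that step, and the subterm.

Derivation:
step 0: (if ((1 * 5) < (if false then 1 else 7)) then (let x = (\y.4) in false) else (let z = (let u = false in true) in (z && z)))
step 1: [delta@0.0] (if (5 < (if false then 1 else 7)) then (let x = (\y.4) in false) else (let z = (let u = false in true) in (z && z)))
step 2: [if@0.1] (if (5 < 7) then (let x = (\y.4) in false) else (let z = (let u = false in true) in (z && z)))
step 3: [delta@0] (if true then (let x = (\y.4) in false) else (let z = (let u = false in true) in (z && z)))
step 4: [if@root] (let x = (\y.4) in false)
step 5: [let@root] false

Answer: let at root : (let x = (\y.4) in false)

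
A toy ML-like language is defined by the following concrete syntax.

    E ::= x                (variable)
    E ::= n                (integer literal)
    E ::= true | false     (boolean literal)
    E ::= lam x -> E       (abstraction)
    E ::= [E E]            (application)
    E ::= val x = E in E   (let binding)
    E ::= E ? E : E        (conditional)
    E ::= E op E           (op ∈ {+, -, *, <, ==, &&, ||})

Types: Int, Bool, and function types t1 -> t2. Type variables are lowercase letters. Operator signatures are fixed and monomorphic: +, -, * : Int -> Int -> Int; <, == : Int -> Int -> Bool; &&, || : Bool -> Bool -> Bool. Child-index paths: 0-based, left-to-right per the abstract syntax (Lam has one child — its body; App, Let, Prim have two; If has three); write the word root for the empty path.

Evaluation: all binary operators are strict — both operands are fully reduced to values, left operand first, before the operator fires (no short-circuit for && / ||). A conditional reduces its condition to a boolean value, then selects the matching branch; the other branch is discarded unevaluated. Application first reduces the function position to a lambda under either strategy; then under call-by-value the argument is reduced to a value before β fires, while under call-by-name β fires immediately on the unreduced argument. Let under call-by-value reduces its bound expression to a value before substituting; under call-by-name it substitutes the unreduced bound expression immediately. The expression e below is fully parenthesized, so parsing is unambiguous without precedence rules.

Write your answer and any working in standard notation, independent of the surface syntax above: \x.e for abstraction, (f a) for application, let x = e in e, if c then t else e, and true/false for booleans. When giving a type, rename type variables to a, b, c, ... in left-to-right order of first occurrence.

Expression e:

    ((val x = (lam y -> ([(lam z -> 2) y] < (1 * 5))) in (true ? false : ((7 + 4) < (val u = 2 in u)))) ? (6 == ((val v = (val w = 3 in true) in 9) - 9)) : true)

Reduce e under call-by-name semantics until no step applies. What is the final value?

Derivation:
step 0: (if (let x = (\y.(((\z.2) y) < (1 * 5))) in (if true then false else ((7 + 4) < (let u = 2 in u)))) then (6 == ((let v = (let w = 3 in true) in 9) - 9)) else true)
step 1: [let@0] (if (if true then false else ((7 + 4) < (let u = 2 in u))) then (6 == ((let v = (let w = 3 in true) in 9) - 9)) else true)
step 2: [if@0] (if false then (6 == ((let v = (let w = 3 in true) in 9) - 9)) else true)
step 3: [if@root] true

Answer: true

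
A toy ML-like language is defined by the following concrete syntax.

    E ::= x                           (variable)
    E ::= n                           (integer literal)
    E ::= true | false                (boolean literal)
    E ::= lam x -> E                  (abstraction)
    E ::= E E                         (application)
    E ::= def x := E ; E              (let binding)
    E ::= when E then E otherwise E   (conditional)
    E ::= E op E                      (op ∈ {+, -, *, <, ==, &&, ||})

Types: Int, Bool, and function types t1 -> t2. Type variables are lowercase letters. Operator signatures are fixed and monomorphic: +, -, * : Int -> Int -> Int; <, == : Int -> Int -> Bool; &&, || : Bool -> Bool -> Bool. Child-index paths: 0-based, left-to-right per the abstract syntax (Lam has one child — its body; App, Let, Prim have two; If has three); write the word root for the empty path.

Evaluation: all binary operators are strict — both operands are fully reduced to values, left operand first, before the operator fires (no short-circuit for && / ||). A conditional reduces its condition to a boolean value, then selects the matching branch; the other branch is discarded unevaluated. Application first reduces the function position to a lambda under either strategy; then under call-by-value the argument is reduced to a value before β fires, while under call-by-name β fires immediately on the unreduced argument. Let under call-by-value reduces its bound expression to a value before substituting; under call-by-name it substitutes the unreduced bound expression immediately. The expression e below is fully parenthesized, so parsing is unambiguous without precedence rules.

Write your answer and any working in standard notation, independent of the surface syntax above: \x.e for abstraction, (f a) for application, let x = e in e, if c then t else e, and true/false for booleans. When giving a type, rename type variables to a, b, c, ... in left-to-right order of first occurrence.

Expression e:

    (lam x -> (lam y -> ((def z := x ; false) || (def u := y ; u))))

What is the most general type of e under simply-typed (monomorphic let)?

Working:
x : a
let z : a
  unify Bool ~ Bool
y : b
let u : b
u : b
  unify b ~ Bool
\y._ : Bool -> Bool
\x._ : a -> Bool -> Bool

Answer: a -> Bool -> Bool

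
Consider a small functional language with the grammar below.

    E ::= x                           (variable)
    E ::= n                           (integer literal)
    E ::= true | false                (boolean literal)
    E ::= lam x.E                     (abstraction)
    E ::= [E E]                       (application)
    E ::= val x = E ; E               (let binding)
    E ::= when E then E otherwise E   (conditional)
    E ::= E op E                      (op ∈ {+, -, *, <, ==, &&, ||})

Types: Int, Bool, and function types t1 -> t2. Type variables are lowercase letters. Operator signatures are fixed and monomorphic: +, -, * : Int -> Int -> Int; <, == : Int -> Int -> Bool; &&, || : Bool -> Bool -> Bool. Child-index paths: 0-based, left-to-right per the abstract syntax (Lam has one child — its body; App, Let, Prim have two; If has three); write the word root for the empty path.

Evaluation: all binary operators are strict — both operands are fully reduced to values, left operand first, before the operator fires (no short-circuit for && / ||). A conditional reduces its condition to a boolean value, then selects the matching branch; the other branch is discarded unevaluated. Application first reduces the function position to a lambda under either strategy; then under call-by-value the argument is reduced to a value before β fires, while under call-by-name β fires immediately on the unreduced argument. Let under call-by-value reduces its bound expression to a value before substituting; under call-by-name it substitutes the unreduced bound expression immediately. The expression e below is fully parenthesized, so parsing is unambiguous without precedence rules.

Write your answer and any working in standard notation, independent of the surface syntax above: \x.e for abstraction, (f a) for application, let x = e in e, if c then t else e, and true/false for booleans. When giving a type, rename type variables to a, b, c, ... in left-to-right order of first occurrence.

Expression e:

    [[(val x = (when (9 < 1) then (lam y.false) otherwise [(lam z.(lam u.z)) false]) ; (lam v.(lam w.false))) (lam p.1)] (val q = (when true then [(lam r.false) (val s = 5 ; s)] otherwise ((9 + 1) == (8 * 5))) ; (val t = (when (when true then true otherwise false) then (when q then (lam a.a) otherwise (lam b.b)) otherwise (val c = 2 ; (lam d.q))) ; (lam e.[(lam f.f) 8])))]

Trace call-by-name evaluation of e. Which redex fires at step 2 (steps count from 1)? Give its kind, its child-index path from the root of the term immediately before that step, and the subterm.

Derivation:
step 0: (((let x = (if (9 < 1) then (\y.false) else ((\z.(\u.z)) false)) in (\v.(\w.false))) (\p.1)) (let q = (if true then ((\r.false) (let s = 5 in s)) else ((9 + 1) == (8 * 5))) in (let t = (if (if true then true else false) then (if q then (\a.a) else (\b.b)) else (let c = 2 in (\d.q))) in (\e.((\f.f) 8)))))
step 1: [let@0.0] (((\v.(\w.false)) (\p.1)) (let q = (if true then ((\r.false) (let s = 5 in s)) else ((9 + 1) == (8 * 5))) in (let t = (if (if true then true else false) then (if q then (\a.a) else (\b.b)) else (let c = 2 in (\d.q))) in (\e.((\f.f) 8)))))
step 2: [beta@0] ((\w.false) (let q = (if true then ((\r.false) (let s = 5 in s)) else ((9 + 1) == (8 * 5))) in (let t = (if (if true then true else false) then (if q then (\a.a) else (\b.b)) else (let c = 2 in (\d.q))) in (\e.((\f.f) 8)))))

Answer: beta at 0 : ((\v.(\w.false)) (\p.1))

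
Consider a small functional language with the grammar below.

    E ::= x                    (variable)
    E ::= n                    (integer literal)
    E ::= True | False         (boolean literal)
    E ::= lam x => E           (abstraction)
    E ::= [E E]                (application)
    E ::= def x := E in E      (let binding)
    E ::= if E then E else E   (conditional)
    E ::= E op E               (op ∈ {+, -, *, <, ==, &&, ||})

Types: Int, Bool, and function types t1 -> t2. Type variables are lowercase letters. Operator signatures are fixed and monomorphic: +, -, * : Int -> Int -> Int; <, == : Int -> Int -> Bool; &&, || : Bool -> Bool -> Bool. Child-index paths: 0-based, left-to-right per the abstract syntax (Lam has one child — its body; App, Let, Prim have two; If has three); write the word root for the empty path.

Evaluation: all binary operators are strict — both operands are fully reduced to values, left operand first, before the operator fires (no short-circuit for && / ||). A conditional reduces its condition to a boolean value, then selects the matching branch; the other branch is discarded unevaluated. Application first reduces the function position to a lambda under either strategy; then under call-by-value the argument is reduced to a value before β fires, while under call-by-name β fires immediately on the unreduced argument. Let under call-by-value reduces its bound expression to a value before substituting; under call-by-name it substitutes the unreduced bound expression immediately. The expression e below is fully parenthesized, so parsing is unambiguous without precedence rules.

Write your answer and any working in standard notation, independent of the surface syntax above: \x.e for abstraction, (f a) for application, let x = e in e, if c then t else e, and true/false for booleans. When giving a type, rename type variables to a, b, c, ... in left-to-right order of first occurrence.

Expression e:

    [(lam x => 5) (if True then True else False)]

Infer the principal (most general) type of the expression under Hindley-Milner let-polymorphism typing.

Working:
\x._ : a -> Int
  unify Bool ~ Bool
  unify Bool ~ Bool
  unify a -> Int ~ Bool -> b
  unify a ~ Bool
  unify Int ~ b
_ _ : Int

Answer: Int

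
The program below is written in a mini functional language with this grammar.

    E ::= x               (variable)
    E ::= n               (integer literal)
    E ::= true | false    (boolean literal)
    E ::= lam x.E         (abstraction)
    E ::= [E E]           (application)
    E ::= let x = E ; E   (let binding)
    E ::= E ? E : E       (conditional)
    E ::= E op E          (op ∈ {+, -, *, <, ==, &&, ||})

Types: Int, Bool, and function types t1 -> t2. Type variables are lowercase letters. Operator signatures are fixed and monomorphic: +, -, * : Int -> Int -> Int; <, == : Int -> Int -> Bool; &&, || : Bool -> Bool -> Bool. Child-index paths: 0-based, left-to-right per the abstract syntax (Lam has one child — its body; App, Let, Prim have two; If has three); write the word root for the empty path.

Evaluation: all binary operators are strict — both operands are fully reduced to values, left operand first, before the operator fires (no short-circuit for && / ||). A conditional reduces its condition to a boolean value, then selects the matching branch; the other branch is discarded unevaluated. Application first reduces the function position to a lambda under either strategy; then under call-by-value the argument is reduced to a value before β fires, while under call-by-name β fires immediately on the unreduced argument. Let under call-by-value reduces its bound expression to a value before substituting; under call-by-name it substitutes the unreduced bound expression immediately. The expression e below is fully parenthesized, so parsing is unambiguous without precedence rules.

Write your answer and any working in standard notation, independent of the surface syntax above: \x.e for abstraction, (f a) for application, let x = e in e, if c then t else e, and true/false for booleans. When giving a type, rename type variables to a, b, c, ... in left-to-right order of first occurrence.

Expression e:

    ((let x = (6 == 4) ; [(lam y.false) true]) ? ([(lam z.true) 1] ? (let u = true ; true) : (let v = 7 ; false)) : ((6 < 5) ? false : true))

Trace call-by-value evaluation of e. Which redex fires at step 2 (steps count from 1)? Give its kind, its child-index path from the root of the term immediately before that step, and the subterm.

Trace:
step 0: (if (let x = (6 == 4) in ((\y.false) true)) then (if ((\z.true) 1) then (let u = true in true) else (let v = 7 in false)) else (if (6 < 5) then false else true))
step 1: [delta@0.0] (if (let x = false in ((\y.false) true)) then (if ((\z.true) 1) then (let u = true in true) else (let v = 7 in false)) else (if (6 < 5) then false else true))
step 2: [let@0] (if ((\y.false) true) then (if ((\z.true) 1) then (let u = true in true) else (let v = 7 in false)) else (if (6 < 5) then false else true))

Answer: let at 0 : (let x = false in ((\y.false) true))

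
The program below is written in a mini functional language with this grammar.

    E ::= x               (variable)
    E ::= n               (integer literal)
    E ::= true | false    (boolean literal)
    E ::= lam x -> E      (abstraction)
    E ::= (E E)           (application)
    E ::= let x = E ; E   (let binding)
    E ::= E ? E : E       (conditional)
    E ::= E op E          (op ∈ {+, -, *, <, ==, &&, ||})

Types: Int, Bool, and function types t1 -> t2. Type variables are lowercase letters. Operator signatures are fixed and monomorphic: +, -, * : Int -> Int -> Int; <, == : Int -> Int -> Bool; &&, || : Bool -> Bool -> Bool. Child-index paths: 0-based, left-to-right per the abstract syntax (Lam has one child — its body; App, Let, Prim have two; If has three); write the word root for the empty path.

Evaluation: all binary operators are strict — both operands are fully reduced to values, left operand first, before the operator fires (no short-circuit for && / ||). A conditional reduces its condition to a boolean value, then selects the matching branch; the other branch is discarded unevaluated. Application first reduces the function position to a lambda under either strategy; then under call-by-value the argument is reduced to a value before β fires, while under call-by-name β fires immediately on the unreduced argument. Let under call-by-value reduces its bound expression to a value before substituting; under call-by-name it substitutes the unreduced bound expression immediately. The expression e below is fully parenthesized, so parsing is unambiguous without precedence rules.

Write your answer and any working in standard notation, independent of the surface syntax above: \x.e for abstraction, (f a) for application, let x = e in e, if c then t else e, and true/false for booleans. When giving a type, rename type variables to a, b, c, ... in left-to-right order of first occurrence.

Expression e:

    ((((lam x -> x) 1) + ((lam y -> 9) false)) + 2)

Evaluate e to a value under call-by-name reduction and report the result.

Answer: 12

Trace:
step 0: ((((\x.x) 1) + ((\y.9) false)) + 2)
step 1: [beta@0.0] ((1 + ((\y.9) false)) + 2)
step 2: [beta@0.1] ((1 + 9) + 2)
step 3: [delta@0] (10 + 2)
step 4: [delta@root] 12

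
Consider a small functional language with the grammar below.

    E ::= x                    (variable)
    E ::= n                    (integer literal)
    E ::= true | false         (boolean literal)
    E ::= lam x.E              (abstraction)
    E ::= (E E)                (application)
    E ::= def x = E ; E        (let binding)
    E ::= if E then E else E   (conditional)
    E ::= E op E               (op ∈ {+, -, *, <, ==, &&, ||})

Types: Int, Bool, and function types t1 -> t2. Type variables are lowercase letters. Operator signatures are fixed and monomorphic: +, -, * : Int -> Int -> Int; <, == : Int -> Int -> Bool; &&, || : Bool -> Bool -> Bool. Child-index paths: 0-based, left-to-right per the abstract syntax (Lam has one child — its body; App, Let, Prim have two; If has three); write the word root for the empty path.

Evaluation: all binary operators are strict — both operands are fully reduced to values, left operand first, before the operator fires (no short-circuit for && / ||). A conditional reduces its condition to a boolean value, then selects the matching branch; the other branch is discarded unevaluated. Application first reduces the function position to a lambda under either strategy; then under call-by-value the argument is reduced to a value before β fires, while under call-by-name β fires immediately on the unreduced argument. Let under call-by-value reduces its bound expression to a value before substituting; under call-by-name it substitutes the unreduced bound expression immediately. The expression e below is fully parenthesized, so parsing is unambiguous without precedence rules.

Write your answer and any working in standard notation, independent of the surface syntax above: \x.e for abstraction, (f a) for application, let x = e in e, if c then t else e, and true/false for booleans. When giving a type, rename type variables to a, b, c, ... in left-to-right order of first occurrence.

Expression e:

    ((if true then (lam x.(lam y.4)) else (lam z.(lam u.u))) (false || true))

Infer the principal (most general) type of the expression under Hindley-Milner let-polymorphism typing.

Trace:
  unify Bool ~ Bool
\y._ : b -> Int
\x._ : a -> b -> Int
u : d
\u._ : d -> d
\z._ : c -> d -> d
  unify a -> b -> Int ~ c -> d -> d
  unify a ~ c
  unify b -> Int ~ d -> d
  unify b ~ d
  unify Int ~ d
  unify Bool ~ Bool
  unify Bool ~ Bool
  unify c -> Int -> Int ~ Bool -> e
  unify c ~ Bool
  unify Int -> Int ~ e
_ _ : Int -> Int

Answer: Int -> Int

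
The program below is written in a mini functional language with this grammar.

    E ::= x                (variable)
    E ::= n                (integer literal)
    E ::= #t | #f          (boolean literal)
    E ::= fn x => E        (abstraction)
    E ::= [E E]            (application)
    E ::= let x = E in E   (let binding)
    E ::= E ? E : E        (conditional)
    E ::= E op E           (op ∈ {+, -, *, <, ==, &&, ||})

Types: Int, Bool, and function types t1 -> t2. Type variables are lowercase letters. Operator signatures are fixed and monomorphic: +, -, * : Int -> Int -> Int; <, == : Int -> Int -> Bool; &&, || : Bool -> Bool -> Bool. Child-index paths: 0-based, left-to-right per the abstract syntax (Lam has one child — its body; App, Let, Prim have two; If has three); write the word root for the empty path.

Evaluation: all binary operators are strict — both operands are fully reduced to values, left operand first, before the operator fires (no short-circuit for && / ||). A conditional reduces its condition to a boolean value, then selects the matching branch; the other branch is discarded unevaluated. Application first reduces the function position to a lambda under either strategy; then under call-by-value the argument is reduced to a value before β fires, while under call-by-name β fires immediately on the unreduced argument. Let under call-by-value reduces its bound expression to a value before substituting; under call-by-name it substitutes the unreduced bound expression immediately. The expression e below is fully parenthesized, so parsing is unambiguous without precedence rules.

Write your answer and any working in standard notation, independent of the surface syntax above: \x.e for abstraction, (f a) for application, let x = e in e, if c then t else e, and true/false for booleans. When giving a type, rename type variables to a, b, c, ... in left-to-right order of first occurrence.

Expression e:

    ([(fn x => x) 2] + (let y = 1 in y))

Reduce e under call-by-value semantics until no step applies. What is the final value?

Derivation:
step 0: (((\x.x) 2) + (let y = 1 in y))
step 1: [beta@0] (2 + (let y = 1 in y))
step 2: [let@1] (2 + 1)
step 3: [delta@root] 3

Answer: 3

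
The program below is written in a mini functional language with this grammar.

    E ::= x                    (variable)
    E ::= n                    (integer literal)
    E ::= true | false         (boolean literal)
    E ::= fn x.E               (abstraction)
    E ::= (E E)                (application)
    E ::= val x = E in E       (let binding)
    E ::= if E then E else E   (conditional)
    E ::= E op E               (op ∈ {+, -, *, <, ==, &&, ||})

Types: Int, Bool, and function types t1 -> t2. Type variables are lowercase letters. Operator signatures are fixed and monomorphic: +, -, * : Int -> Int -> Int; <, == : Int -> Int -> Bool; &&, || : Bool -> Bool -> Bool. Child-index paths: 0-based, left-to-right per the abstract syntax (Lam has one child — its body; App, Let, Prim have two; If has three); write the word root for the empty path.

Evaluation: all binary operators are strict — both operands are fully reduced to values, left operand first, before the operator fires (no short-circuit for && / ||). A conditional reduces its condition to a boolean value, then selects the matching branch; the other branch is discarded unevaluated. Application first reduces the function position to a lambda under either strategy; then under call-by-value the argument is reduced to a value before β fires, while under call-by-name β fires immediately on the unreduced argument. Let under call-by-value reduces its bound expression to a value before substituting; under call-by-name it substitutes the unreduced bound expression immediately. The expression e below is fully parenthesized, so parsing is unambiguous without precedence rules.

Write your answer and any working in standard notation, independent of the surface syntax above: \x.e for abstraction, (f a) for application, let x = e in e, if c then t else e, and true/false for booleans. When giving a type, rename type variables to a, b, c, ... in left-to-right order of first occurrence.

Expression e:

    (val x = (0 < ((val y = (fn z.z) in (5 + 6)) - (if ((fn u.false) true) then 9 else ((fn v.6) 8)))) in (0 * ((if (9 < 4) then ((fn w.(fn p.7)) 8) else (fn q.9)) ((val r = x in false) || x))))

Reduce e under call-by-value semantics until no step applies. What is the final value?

Trace:
step 0: (let x = (0 < ((let y = (\z.z) in (5 + 6)) - (if ((\u.false) true) then 9 else ((\v.6) 8)))) in (0 * ((if (9 < 4) then ((\w.(\p.7)) 8) else (\q.9)) ((let r = x in false) || x))))
step 1: [let@0.1.0] (let x = (0 < ((5 + 6) - (if ((\u.false) true) then 9 else ((\v.6) 8)))) in (0 * ((if (9 < 4) then ((\w.(\p.7)) 8) else (\q.9)) ((let r = x in false) || x))))
step 2: [delta@0.1.0] (let x = (0 < (11 - (if ((\u.false) true) then 9 else ((\v.6) 8)))) in (0 * ((if (9 < 4) then ((\w.(\p.7)) 8) else (\q.9)) ((let r = x in false) || x))))
step 3: [beta@0.1.1.0] (let x = (0 < (11 - (if false then 9 else ((\v.6) 8)))) in (0 * ((if (9 < 4) then ((\w.(\p.7)) 8) else (\q.9)) ((let r = x in false) || x))))
step 4: [if@0.1.1] (let x = (0 < (11 - ((\v.6) 8))) in (0 * ((if (9 < 4) then ((\w.(\p.7)) 8) else (\q.9)) ((let r = x in false) || x))))
step 5: [beta@0.1.1] (let x = (0 < (11 - 6)) in (0 * ((if (9 < 4) then ((\w.(\p.7)) 8) else (\q.9)) ((let r = x in false) || x))))
step 6: [delta@0.1] (let x = (0 < 5) in (0 * ((if (9 < 4) then ((\w.(\p.7)) 8) else (\q.9)) ((let r = x in false) || x))))
step 7: [delta@0] (let x = true in (0 * ((if (9 < 4) then ((\w.(\p.7)) 8) else (\q.9)) ((let r = x in false) || x))))
step 8: [let@root] (0 * ((if (9 < 4) then ((\w.(\p.7)) 8) else (\q.9)) ((let r = true in false) || true)))
step 9: [delta@1.0.0] (0 * ((if false then ((\w.(\p.7)) 8) else (\q.9)) ((let r = true in false) || true)))
step 10: [if@1.0] (0 * ((\q.9) ((let r = true in false) || true)))
step 11: [let@1.1.0] (0 * ((\q.9) (false || true)))
step 12: [delta@1.1] (0 * ((\q.9) true))
step 13: [beta@1] (0 * 9)
step 14: [delta@root] 0

Answer: 0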